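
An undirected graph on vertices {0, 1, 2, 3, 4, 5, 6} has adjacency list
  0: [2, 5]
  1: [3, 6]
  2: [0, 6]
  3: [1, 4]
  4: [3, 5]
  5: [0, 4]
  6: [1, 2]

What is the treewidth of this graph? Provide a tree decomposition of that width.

Each bag holds 3 vertices, so the decomposition has width 2, which upper-bounds the treewidth. For the lower bound, G contains the cycle 1–6–2–0–5–4–3–1, so G is not a forest; only forests have treewidth ≤ 1, hence tw(G) ≥ 2. The upper and lower bounds meet at 2, so that is the treewidth.

Treewidth 2.
One optimal decomposition is:
Bags: B1 = {1, 2, 6}  B2 = {0, 1, 2}  B3 = {0, 1, 5}  B4 = {1, 4, 5}  B5 = {1, 3, 4}
Tree: B1–B2, B2–B3, B3–B4, B4–B5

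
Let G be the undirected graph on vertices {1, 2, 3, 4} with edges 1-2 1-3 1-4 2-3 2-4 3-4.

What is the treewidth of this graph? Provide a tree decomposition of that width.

A single bag containing all 4 vertices is trivially a valid decomposition of width 3. Conversely, {1, 2, 3, 4} is a clique of size 4, and the vertices of any clique must share a bag in every tree decomposition; so some bag has ≥ 4 vertices and tw(G) ≥ 3. Combining the bounds, tw(G) = 3.

Treewidth 3.
Bags: B1 = {1, 2, 3, 4}
Tree: (single bag)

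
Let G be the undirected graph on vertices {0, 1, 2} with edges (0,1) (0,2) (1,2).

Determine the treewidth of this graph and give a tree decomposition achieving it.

Treewidth 2.
Bags: B1 = {0, 1, 2}
Tree: (single bag)

With just one bag of size 3, the width is 3 − 1 = 2, so tw(G) ≤ 2. For the lower bound, the 3 vertices {0, 1, 2} are pairwise adjacent, and any tree decomposition puts a clique entirely inside one bag — forcing width ≥ 2. Combining the bounds, tw(G) = 2.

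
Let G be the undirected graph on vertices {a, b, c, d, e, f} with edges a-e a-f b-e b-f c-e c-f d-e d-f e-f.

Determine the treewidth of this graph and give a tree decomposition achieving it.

Treewidth 2.
One optimal decomposition is:
Bags: B1 = {b, e, f}  B2 = {a, e, f}  B3 = {d, e, f}  B4 = {c, e, f}
Tree: B1–B2, B1–B3, B2–B4

Every bag has size at most 3, so the width is 3 − 1 = 2 and tw(G) ≤ 2. On the other hand G contains the 3-clique {d, e, f}. A clique must lie in a single bag of any decomposition, so no decomposition can have width below 2. Therefore the treewidth is 2.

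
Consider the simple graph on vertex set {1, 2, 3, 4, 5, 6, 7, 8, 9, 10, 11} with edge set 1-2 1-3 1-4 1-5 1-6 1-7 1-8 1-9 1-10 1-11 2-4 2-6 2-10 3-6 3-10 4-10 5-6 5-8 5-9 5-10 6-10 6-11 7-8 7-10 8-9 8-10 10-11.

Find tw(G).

3

A width-3 tree decomposition is:
Bags: B1 = {1, 2, 6, 10}  B2 = {1, 3, 6, 10}  B3 = {1, 5, 6, 10}  B4 = {1, 6, 10, 11}  B5 = {1, 2, 4, 10}  B6 = {1, 5, 8, 10}  B7 = {1, 5, 8, 9}  B8 = {1, 7, 8, 10}
Tree: B1–B2, B2–B3, B2–B4, B1–B5, B3–B6, B6–B7, B6–B8
The largest bag has 4 vertices, giving width 3; this decomposition certifies tw(G) ≤ 3. Conversely, {1, 5, 8, 9} is a clique of size 4, and the vertices of any clique must share a bag in every tree decomposition; so some bag has ≥ 4 vertices and tw(G) ≥ 3. The upper and lower bounds meet at 3, so that is the treewidth.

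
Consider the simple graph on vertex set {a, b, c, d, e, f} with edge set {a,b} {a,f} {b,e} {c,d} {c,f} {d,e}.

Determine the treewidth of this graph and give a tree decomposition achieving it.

Every bag has size at most 3, so the width is 3 − 1 = 2 and tw(G) ≤ 2. For the lower bound, G contains the cycle d–e–b–a–f–c–d, so G is not a forest; only forests have treewidth ≤ 1, hence tw(G) ≥ 2. Hence tw(G) = 2 exactly.

Treewidth 2.
Bags: B1 = {b, d, e}  B2 = {a, b, d}  B3 = {a, d, f}  B4 = {c, d, f}
Tree: B1–B2, B2–B3, B3–B4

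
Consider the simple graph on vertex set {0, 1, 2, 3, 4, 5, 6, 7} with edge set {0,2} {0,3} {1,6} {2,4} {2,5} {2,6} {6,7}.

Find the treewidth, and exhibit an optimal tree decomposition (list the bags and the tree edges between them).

Treewidth 1.
One such decomposition:
Bags: B1 = {2, 6}  B2 = {2, 4}  B3 = {1, 6}  B4 = {0, 2}  B5 = {0, 3}  B6 = {2, 5}  B7 = {6, 7}
Tree: B1–B2, B1–B3, B2–B4, B4–B5, B2–B6, B3–B7

Each bag holds 2 vertices, so the decomposition has width 1, which upper-bounds the treewidth. G has an edge, so its treewidth is at least 1. The upper and lower bounds meet at 1, so that is the treewidth.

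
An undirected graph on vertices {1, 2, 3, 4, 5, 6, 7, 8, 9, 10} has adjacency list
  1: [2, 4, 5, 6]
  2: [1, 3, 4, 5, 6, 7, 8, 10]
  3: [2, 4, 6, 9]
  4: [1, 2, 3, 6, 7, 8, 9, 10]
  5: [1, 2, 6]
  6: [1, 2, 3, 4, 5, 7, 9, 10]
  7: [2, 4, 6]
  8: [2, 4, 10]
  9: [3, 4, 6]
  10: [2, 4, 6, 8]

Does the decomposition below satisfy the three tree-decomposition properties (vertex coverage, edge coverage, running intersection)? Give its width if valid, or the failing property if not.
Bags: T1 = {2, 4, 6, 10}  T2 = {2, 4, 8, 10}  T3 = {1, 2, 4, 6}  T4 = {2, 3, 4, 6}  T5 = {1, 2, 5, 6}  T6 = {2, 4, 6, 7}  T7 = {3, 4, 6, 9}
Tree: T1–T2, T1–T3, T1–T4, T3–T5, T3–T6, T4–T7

Checking the three conditions: (i) the bags cover all of {1, 2, 3, 4, 5, 6, 7, 8, 9, 10}; (ii) for each edge, some bag contains both endpoints; (iii) the bags containing any fixed vertex form a subtree. All hold, so the decomposition is valid with width 4 − 1 = 3.

Yes; width 3.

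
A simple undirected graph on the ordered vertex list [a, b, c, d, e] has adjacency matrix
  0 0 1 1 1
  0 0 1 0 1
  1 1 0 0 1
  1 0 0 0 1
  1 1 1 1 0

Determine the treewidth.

2

A width-2 tree decomposition is:
Bags: B1 = {a, c, e}  B2 = {b, c, e}  B3 = {a, d, e}
Tree: B1–B2, B1–B3
The largest bag has 3 vertices, giving width 2; this decomposition certifies tw(G) ≤ 2. For the lower bound, the 3 vertices {a, d, e} are pairwise adjacent, and any tree decomposition puts a clique entirely inside one bag — forcing width ≥ 2. Hence tw(G) = 2 exactly.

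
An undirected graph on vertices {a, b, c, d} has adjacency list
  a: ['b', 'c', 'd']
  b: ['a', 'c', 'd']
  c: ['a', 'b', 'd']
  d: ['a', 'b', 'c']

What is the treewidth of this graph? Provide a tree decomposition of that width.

A single bag containing all 4 vertices is trivially a valid decomposition of width 3. Conversely, {a, b, c, d} is a clique of size 4, and the vertices of any clique must share a bag in every tree decomposition; so some bag has ≥ 4 vertices and tw(G) ≥ 3. Combining the bounds, tw(G) = 3.

Treewidth 3.
One such decomposition:
Bags: B1 = {a, b, c, d}
Tree: (single bag)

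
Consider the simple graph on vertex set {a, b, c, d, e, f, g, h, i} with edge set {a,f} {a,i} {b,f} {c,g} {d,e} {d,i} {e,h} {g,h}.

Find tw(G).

1

A width-1 tree decomposition is:
Bags: B1 = {c, g}  B2 = {g, h}  B3 = {e, h}  B4 = {d, e}  B5 = {d, i}  B6 = {a, i}  B7 = {a, f}  B8 = {b, f}
Tree: B1–B2, B2–B3, B3–B4, B4–B5, B5–B6, B6–B7, B7–B8
Each bag holds 2 vertices, so the decomposition has width 1, which upper-bounds the treewidth. Any graph with an edge has treewidth ≥ 1, and G has the edge c–g. Combining the bounds, tw(G) = 1.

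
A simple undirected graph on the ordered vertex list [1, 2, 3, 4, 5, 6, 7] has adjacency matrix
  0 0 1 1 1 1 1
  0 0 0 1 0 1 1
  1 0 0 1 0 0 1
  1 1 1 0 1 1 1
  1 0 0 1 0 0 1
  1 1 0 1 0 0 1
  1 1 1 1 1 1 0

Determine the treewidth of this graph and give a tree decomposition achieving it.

Treewidth 3.
Bags: B1 = {2, 4, 6, 7}  B2 = {1, 4, 6, 7}  B3 = {1, 4, 5, 7}  B4 = {1, 3, 4, 7}
Tree: B1–B2, B2–B3, B3–B4

Each bag holds 4 vertices, so the decomposition has width 3, which upper-bounds the treewidth. For the lower bound, the 4 vertices {1, 3, 4, 7} are pairwise adjacent, and any tree decomposition puts a clique entirely inside one bag — forcing width ≥ 3. Therefore the treewidth is 3.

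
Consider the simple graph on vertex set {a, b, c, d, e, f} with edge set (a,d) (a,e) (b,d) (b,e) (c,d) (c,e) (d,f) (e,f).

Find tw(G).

A width-2 tree decomposition is:
Bags: B1 = {c, d, e}  B2 = {b, d, e}  B3 = {a, d, e}  B4 = {d, e, f}
Tree: B1–B2, B2–B3, B3–B4
Every bag has size at most 3, so the width is 3 − 1 = 2 and tw(G) ≤ 2. The edges d–c–e–b–d form a cycle, so G is not a tree and its treewidth is at least 2. Combining the bounds, tw(G) = 2.

2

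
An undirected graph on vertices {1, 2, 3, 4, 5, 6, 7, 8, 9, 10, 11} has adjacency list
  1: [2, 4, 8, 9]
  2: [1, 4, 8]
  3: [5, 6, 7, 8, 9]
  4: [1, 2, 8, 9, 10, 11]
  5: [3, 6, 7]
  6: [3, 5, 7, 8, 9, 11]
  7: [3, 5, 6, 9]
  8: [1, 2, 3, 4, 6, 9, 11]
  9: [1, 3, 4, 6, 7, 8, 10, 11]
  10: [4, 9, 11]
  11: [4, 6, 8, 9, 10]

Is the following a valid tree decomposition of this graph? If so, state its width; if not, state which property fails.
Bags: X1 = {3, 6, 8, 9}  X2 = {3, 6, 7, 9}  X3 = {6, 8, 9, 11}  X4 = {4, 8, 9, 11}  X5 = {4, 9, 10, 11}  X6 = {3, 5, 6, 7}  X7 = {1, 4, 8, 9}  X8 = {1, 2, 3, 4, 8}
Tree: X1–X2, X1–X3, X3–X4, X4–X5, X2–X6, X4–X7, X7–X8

No — bags containing vertex 3 are not connected in the tree.

A tree decomposition must satisfy three properties: every vertex lies in some bag; for every edge, both endpoints lie together in some bag; and for every vertex, the bags containing it form a connected subtree. Here bags containing vertex 3 are not connected in the tree, so the decomposition is invalid.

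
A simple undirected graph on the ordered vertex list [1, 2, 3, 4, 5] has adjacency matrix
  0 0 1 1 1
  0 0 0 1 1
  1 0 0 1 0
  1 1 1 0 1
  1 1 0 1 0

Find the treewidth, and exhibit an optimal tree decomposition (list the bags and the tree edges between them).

The largest bag has 3 vertices, giving width 2; this decomposition certifies tw(G) ≤ 2. Conversely, {1, 3, 4} is a clique of size 3, and the vertices of any clique must share a bag in every tree decomposition; so some bag has ≥ 3 vertices and tw(G) ≥ 2. Therefore the treewidth is 2.

Treewidth 2.
One such decomposition:
Bags: B1 = {2, 4, 5}  B2 = {1, 4, 5}  B3 = {1, 3, 4}
Tree: B1–B2, B2–B3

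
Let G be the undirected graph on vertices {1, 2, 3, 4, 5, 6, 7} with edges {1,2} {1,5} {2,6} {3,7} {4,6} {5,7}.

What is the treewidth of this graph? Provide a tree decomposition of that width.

Every bag has size at most 2, so the width is 2 − 1 = 1 and tw(G) ≤ 1. Since G has at least one edge (e.g. 3–7), it is not an edgeless graph, so tw(G) ≥ 1. Therefore the treewidth is 1.

Treewidth 1.
Bags: B1 = {3, 7}  B2 = {5, 7}  B3 = {1, 5}  B4 = {1, 2}  B5 = {2, 6}  B6 = {4, 6}
Tree: B1–B2, B2–B3, B3–B4, B4–B5, B5–B6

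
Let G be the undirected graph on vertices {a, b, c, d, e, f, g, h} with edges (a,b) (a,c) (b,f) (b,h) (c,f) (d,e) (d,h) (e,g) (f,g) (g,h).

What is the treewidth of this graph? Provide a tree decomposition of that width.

The largest bag has 3 vertices, giving width 2; this decomposition certifies tw(G) ≤ 2. Since e–d–h–g–e is a cycle in G, G is not acyclic. Forests are exactly the graphs of treewidth ≤ 1, so tw(G) ≥ 2. Hence tw(G) = 2 exactly.

Treewidth 2.
One such decomposition:
Bags: B1 = {d, e, g}  B2 = {d, g, h}  B3 = {f, g, h}  B4 = {b, f, h}  B5 = {b, c, f}  B6 = {a, b, c}
Tree: B1–B2, B2–B3, B3–B4, B4–B5, B5–B6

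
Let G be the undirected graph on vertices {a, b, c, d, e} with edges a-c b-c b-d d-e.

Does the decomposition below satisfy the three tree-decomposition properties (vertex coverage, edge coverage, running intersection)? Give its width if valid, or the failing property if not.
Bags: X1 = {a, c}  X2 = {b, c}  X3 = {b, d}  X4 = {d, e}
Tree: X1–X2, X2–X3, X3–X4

Checking the three conditions: (i) the bags cover all of {a, b, c, d, e}; (ii) for each edge, some bag contains both endpoints; (iii) the bags containing any fixed vertex form a subtree. All hold, so the decomposition is valid with width 2 − 1 = 1.

Yes; width 1.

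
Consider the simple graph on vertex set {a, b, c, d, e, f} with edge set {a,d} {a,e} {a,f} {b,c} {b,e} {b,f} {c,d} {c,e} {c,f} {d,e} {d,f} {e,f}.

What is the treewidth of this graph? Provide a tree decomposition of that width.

Treewidth 3.
Bags: B1 = {c, d, e, f}  B2 = {a, d, e, f}  B3 = {b, c, e, f}
Tree: B1–B2, B1–B3

Every bag has size at most 4, so the width is 4 − 1 = 3 and tw(G) ≤ 3. On the other hand G contains the 4-clique {c, d, e, f}. A clique must lie in a single bag of any decomposition, so no decomposition can have width below 3. Hence tw(G) = 3 exactly.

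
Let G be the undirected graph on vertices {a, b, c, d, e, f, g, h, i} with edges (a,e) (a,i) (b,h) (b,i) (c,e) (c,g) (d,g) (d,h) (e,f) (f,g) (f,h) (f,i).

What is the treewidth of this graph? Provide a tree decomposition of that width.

Each bag holds 4 vertices, so the decomposition has width 3, which upper-bounds the treewidth. For the lower bound: the 4 vertex sets {a,c,e}, {i}, {f}, {b,d,g,h} are disjoint, each induces a connected subgraph, and every pair is joined by at least one edge of G. Contracting each set to a single vertex therefore yields K_{4} as a minor, and since treewidth is minor-monotone, tw(G) ≥ tw(K_{4}) = 3. Therefore the treewidth is 3.

Treewidth 3.
One such decomposition:
Bags: B1 = {a, c, e, i}  B2 = {c, e, f, i}  B3 = {c, f, g, i}  B4 = {b, f, g, i}  B5 = {b, f, g, h}  B6 = {b, d, g, h}
Tree: B1–B2, B2–B3, B3–B4, B4–B5, B5–B6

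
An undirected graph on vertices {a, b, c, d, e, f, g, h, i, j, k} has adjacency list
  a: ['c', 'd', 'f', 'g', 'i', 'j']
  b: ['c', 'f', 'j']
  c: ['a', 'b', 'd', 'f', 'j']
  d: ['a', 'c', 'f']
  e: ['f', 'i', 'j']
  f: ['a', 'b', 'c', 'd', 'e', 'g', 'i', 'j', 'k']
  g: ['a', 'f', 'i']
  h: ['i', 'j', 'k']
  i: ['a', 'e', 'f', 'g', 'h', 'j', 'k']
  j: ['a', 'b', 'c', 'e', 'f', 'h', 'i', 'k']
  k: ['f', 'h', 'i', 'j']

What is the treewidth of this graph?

3

A width-3 tree decomposition is:
Bags: B1 = {a, c, f, j}  B2 = {a, f, i, j}  B3 = {b, c, f, j}  B4 = {a, f, g, i}  B5 = {a, c, d, f}  B6 = {e, f, i, j}  B7 = {f, i, j, k}  B8 = {h, i, j, k}
Tree: B1–B2, B1–B3, B2–B4, B1–B5, B2–B6, B2–B7, B7–B8
The largest bag has 4 vertices, giving width 3; this decomposition certifies tw(G) ≤ 3. For the lower bound, the 4 vertices {h, i, j, k} are pairwise adjacent, and any tree decomposition puts a clique entirely inside one bag — forcing width ≥ 3. Hence tw(G) = 3 exactly.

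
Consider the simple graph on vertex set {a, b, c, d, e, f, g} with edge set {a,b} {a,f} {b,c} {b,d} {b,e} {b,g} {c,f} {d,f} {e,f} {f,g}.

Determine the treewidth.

2

A width-2 tree decomposition is:
Bags: B1 = {b, c, f}  B2 = {b, d, f}  B3 = {a, b, f}  B4 = {b, e, f}  B5 = {b, f, g}
Tree: B1–B2, B2–B3, B3–B4, B4–B5
The largest bag has 3 vertices, giving width 2; this decomposition certifies tw(G) ≤ 2. Since f–c–b–d–f is a cycle in G, G is not acyclic. Forests are exactly the graphs of treewidth ≤ 1, so tw(G) ≥ 2. Combining the bounds, tw(G) = 2.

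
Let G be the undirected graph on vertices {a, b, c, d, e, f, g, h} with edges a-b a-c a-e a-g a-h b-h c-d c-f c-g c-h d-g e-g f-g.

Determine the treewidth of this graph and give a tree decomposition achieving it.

Treewidth 2.
One such decomposition:
Bags: B1 = {a, c, g}  B2 = {a, c, h}  B3 = {a, b, h}  B4 = {a, e, g}  B5 = {c, f, g}  B6 = {c, d, g}
Tree: B1–B2, B2–B3, B1–B4, B1–B5, B5–B6

The largest bag has 3 vertices, giving width 2; this decomposition certifies tw(G) ≤ 2. For the lower bound, the 3 vertices {a, e, g} are pairwise adjacent, and any tree decomposition puts a clique entirely inside one bag — forcing width ≥ 2. Combining the bounds, tw(G) = 2.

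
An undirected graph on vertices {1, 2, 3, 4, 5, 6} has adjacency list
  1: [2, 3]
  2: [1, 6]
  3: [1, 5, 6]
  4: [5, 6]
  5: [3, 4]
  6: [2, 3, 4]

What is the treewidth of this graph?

2

A width-2 tree decomposition is:
Bags: B1 = {1, 2, 3}  B2 = {2, 3, 6}  B3 = {3, 5, 6}  B4 = {4, 5, 6}
Tree: B1–B2, B2–B3, B3–B4
Every bag has size at most 3, so the width is 3 − 1 = 2 and tw(G) ≤ 2. The edges 1–2–6–3–1 form a cycle, so G is not a tree and its treewidth is at least 2. The upper and lower bounds meet at 2, so that is the treewidth.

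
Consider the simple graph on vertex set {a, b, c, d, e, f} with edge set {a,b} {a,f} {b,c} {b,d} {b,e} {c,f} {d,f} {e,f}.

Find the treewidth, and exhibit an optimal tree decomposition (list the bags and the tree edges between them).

Every bag has size at most 3, so the width is 3 − 1 = 2 and tw(G) ≤ 2. For the lower bound, G contains the cycle a–b–e–f–a, so G is not a forest; only forests have treewidth ≤ 1, hence tw(G) ≥ 2. Therefore the treewidth is 2.

Treewidth 2.
One such decomposition:
Bags: B1 = {a, b, f}  B2 = {b, e, f}  B3 = {b, c, f}  B4 = {b, d, f}
Tree: B1–B2, B2–B3, B3–B4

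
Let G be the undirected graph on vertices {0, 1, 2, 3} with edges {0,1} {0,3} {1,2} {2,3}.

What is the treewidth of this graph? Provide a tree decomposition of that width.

Treewidth 2.
Bags: B1 = {0, 1, 3}  B2 = {1, 2, 3}
Tree: B1–B2

The largest bag has 3 vertices, giving width 2; this decomposition certifies tw(G) ≤ 2. Since 1–0–3–2–1 is a cycle in G, G is not acyclic. Forests are exactly the graphs of treewidth ≤ 1, so tw(G) ≥ 2. Therefore the treewidth is 2.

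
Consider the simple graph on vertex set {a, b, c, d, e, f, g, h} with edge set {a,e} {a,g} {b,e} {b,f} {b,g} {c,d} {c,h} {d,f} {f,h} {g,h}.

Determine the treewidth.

A width-2 tree decomposition is:
Bags: B1 = {a, e, g}  B2 = {b, e, g}  B3 = {b, g, h}  B4 = {b, f, h}  B5 = {c, f, h}  B6 = {c, d, f}
Tree: B1–B2, B2–B3, B3–B4, B4–B5, B5–B6
Every bag has size at most 3, so the width is 3 − 1 = 2 and tw(G) ≤ 2. The edges a–e–b–g–a form a cycle, so G is not a tree and its treewidth is at least 2. Combining the bounds, tw(G) = 2.

2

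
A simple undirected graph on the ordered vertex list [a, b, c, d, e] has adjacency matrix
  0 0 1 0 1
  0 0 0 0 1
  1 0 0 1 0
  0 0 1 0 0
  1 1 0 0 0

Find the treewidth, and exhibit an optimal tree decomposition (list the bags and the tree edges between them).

Treewidth 1.
One such decomposition:
Bags: B1 = {c, d}  B2 = {a, c}  B3 = {a, e}  B4 = {b, e}
Tree: B1–B2, B2–B3, B3–B4

Each bag holds 2 vertices, so the decomposition has width 1, which upper-bounds the treewidth. Any graph with an edge has treewidth ≥ 1, and G has the edge d–c. Hence tw(G) = 1 exactly.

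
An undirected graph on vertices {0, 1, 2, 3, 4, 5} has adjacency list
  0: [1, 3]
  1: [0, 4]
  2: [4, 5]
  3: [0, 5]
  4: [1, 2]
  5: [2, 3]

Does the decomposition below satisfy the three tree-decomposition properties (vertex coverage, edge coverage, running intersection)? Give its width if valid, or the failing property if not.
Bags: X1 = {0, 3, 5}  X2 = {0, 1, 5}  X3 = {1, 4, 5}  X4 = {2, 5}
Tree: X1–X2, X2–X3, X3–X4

No — edge (4,2) lies in no bag.

A tree decomposition must satisfy three properties: every vertex lies in some bag; for every edge, both endpoints lie together in some bag; and for every vertex, the bags containing it form a connected subtree. Here edge (4,2) lies in no bag, so the decomposition is invalid.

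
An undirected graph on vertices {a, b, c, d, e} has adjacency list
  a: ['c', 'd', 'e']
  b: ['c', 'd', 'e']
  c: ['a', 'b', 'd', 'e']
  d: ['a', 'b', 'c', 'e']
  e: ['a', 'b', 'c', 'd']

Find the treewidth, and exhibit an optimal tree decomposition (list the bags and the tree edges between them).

Each bag holds 4 vertices, so the decomposition has width 3, which upper-bounds the treewidth. For the lower bound, the 4 vertices {a, c, d, e} are pairwise adjacent, and any tree decomposition puts a clique entirely inside one bag — forcing width ≥ 3. Combining the bounds, tw(G) = 3.

Treewidth 3.
One optimal decomposition is:
Bags: B1 = {b, c, d, e}  B2 = {a, c, d, e}
Tree: B1–B2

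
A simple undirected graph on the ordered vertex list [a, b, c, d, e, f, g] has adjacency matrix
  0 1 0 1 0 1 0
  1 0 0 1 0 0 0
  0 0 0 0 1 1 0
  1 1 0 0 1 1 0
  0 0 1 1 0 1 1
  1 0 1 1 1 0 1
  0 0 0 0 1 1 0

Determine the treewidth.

2

A width-2 tree decomposition is:
Bags: B1 = {d, e, f}  B2 = {a, d, f}  B3 = {a, b, d}  B4 = {c, e, f}  B5 = {e, f, g}
Tree: B1–B2, B2–B3, B1–B4, B1–B5
The largest bag has 3 vertices, giving width 2; this decomposition certifies tw(G) ≤ 2. On the other hand G contains the 3-clique {d, e, f}. A clique must lie in a single bag of any decomposition, so no decomposition can have width below 2. Hence tw(G) = 2 exactly.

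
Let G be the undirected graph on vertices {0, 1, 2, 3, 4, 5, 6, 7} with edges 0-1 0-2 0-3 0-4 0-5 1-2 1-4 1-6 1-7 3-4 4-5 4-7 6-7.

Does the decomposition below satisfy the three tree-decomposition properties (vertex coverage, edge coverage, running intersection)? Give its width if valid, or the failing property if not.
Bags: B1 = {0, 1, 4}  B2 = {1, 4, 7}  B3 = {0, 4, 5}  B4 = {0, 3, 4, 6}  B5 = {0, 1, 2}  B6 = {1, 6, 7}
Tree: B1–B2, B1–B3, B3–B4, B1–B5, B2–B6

No — bags containing vertex 6 are not connected in the tree.

A tree decomposition must satisfy three properties: every vertex lies in some bag; for every edge, both endpoints lie together in some bag; and for every vertex, the bags containing it form a connected subtree. Here bags containing vertex 6 are not connected in the tree, so the decomposition is invalid.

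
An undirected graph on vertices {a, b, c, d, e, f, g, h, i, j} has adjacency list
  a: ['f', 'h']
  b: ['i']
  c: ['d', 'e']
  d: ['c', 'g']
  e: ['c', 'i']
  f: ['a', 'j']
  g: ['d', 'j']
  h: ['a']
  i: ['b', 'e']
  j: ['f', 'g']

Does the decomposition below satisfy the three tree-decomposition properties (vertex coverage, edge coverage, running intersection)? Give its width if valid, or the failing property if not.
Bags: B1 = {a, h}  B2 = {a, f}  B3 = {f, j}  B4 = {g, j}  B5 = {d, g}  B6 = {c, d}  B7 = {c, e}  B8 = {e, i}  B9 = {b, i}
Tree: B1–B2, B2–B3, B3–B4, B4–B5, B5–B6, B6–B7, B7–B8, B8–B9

Checking the three conditions: (i) the bags cover all of {a, b, c, d, e, f, g, h, i, j}; (ii) for each edge, some bag contains both endpoints; (iii) the bags containing any fixed vertex form a subtree. All hold, so the decomposition is valid with width 2 − 1 = 1.

Yes; width 1.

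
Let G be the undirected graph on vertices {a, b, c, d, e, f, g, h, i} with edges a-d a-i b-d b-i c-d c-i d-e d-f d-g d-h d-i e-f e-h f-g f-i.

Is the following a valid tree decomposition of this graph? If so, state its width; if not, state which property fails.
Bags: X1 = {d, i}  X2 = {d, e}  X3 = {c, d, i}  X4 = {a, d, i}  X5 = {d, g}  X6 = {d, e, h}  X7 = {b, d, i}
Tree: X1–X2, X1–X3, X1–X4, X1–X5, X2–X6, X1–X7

A tree decomposition must satisfy three properties: every vertex lies in some bag; for every edge, both endpoints lie together in some bag; and for every vertex, the bags containing it form a connected subtree. Here vertex f appears in no bag, so the decomposition is invalid.

No — vertex f appears in no bag.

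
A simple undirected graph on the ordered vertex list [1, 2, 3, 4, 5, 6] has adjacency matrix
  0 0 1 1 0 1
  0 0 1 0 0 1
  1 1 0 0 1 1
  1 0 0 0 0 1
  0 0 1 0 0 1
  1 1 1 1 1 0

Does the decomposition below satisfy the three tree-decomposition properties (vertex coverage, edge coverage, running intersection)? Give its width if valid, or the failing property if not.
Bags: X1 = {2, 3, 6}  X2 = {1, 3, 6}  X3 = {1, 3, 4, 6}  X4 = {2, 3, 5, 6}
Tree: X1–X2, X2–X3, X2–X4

A tree decomposition must satisfy three properties: every vertex lies in some bag; for every edge, both endpoints lie together in some bag; and for every vertex, the bags containing it form a connected subtree. Here bags containing vertex 2 are not connected in the tree, so the decomposition is invalid.

No — bags containing vertex 2 are not connected in the tree.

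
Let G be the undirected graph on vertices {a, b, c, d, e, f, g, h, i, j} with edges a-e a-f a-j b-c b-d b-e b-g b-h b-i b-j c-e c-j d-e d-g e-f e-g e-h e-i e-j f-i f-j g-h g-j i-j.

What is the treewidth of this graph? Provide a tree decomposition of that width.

Every bag has size at most 4, so the width is 4 − 1 = 3 and tw(G) ≤ 3. Conversely, {a, e, f, j} is a clique of size 4, and the vertices of any clique must share a bag in every tree decomposition; so some bag has ≥ 4 vertices and tw(G) ≥ 3. The upper and lower bounds meet at 3, so that is the treewidth.

Treewidth 3.
One optimal decomposition is:
Bags: B1 = {b, e, i, j}  B2 = {b, e, g, j}  B3 = {b, e, g, h}  B4 = {e, f, i, j}  B5 = {b, c, e, j}  B6 = {a, e, f, j}  B7 = {b, d, e, g}
Tree: B1–B2, B2–B3, B1–B4, B1–B5, B4–B6, B3–B7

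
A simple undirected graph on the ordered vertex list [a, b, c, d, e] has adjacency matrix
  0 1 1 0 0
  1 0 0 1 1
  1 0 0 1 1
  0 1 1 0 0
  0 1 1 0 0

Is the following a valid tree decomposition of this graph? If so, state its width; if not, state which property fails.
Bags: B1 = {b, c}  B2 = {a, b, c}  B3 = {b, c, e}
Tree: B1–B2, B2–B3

A tree decomposition must satisfy three properties: every vertex lies in some bag; for every edge, both endpoints lie together in some bag; and for every vertex, the bags containing it form a connected subtree. Here vertex d appears in no bag, so the decomposition is invalid.

No — vertex d appears in no bag.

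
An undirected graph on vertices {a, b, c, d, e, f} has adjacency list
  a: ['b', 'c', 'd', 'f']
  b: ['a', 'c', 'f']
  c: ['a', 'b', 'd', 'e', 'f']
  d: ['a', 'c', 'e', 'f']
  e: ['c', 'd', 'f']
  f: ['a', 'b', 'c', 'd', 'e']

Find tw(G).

A width-3 tree decomposition is:
Bags: B1 = {a, c, d, f}  B2 = {c, d, e, f}  B3 = {a, b, c, f}
Tree: B1–B2, B1–B3
Each bag holds 4 vertices, so the decomposition has width 3, which upper-bounds the treewidth. Conversely, {c, d, e, f} is a clique of size 4, and the vertices of any clique must share a bag in every tree decomposition; so some bag has ≥ 4 vertices and tw(G) ≥ 3. The upper and lower bounds meet at 3, so that is the treewidth.

3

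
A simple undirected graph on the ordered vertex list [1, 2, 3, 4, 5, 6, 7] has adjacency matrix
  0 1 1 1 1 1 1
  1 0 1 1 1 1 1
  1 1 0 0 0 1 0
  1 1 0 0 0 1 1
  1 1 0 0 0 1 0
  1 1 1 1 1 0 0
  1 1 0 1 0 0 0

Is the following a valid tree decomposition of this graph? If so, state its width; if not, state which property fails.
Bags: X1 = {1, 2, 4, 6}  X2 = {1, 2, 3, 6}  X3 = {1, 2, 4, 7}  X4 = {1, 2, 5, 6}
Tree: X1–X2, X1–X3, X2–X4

Yes; width 3.

Every vertex of G appears in some bag (union = {1, 2, 3, 4, 5, 6, 7}); every edge is covered by a bag; and for each vertex v the set of bags containing v is connected in the bag tree. The decomposition is therefore valid. The largest bag has 4 vertices, so the width is 3.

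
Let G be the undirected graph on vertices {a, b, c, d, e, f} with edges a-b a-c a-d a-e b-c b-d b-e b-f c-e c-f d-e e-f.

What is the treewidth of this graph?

A width-3 tree decomposition is:
Bags: B1 = {b, c, e, f}  B2 = {a, b, c, e}  B3 = {a, b, d, e}
Tree: B1–B2, B2–B3
The largest bag has 4 vertices, giving width 3; this decomposition certifies tw(G) ≤ 3. On the other hand G contains the 4-clique {a, b, d, e}. A clique must lie in a single bag of any decomposition, so no decomposition can have width below 3. The upper and lower bounds meet at 3, so that is the treewidth.

3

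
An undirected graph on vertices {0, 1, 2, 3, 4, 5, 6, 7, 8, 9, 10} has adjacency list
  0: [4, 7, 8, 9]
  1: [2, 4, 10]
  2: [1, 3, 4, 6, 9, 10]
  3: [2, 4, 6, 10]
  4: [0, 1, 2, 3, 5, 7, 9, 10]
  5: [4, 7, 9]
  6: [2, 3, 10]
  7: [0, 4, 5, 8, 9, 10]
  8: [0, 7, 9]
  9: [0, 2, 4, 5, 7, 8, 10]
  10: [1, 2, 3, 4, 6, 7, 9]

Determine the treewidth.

3

A width-3 tree decomposition is:
Bags: B1 = {2, 3, 4, 10}  B2 = {2, 4, 9, 10}  B3 = {4, 7, 9, 10}  B4 = {0, 4, 7, 9}  B5 = {1, 2, 4, 10}  B6 = {2, 3, 6, 10}  B7 = {4, 5, 7, 9}  B8 = {0, 7, 8, 9}
Tree: B1–B2, B2–B3, B3–B4, B1–B5, B1–B6, B4–B7, B4–B8
The largest bag has 4 vertices, giving width 3; this decomposition certifies tw(G) ≤ 3. On the other hand G contains the 4-clique {0, 7, 8, 9}. A clique must lie in a single bag of any decomposition, so no decomposition can have width below 3. Hence tw(G) = 3 exactly.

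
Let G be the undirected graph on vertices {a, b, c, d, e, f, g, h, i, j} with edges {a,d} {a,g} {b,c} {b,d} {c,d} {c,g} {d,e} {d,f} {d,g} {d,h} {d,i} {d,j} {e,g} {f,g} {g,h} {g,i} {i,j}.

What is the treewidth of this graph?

A width-2 tree decomposition is:
Bags: B1 = {d, g, i}  B2 = {d, g, h}  B3 = {d, e, g}  B4 = {c, d, g}  B5 = {a, d, g}  B6 = {d, f, g}  B7 = {d, i, j}  B8 = {b, c, d}
Tree: B1–B2, B2–B3, B3–B4, B1–B5, B5–B6, B1–B7, B4–B8
Each bag holds 3 vertices, so the decomposition has width 2, which upper-bounds the treewidth. Conversely, {d, f, g} is a clique of size 3, and the vertices of any clique must share a bag in every tree decomposition; so some bag has ≥ 3 vertices and tw(G) ≥ 2. The upper and lower bounds meet at 2, so that is the treewidth.

2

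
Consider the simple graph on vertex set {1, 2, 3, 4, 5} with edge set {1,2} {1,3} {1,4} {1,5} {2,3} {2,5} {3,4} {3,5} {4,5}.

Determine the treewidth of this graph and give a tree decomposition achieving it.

Every bag has size at most 4, so the width is 4 − 1 = 3 and tw(G) ≤ 3. Conversely, {1, 2, 3, 5} is a clique of size 4, and the vertices of any clique must share a bag in every tree decomposition; so some bag has ≥ 4 vertices and tw(G) ≥ 3. Therefore the treewidth is 3.

Treewidth 3.
Bags: B1 = {1, 3, 4, 5}  B2 = {1, 2, 3, 5}
Tree: B1–B2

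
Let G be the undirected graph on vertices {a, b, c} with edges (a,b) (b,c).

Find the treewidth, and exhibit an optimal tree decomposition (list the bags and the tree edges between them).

Treewidth 1.
One such decomposition:
Bags: B1 = {a, b}  B2 = {b, c}
Tree: B1–B2

The largest bag has 2 vertices, giving width 1; this decomposition certifies tw(G) ≤ 1. G has an edge, so its treewidth is at least 1. Therefore the treewidth is 1.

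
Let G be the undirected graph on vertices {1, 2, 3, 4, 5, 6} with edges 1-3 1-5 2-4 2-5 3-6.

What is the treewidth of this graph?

1

A width-1 tree decomposition is:
Bags: B1 = {1, 3}  B2 = {1, 5}  B3 = {2, 5}  B4 = {3, 6}  B5 = {2, 4}
Tree: B1–B2, B2–B3, B1–B4, B3–B5
Each bag holds 2 vertices, so the decomposition has width 1, which upper-bounds the treewidth. Any graph with an edge has treewidth ≥ 1, and G has the edge 3–1. The upper and lower bounds meet at 1, so that is the treewidth.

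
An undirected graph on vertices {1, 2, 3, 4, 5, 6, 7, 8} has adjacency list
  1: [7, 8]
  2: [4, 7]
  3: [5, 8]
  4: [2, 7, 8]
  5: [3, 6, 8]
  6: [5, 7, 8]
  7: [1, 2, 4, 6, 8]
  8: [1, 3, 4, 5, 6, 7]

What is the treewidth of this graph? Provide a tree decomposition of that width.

Treewidth 2.
One such decomposition:
Bags: B1 = {4, 7, 8}  B2 = {6, 7, 8}  B3 = {5, 6, 8}  B4 = {3, 5, 8}  B5 = {2, 4, 7}  B6 = {1, 7, 8}
Tree: B1–B2, B2–B3, B3–B4, B1–B5, B1–B6

The largest bag has 3 vertices, giving width 2; this decomposition certifies tw(G) ≤ 2. Conversely, {3, 5, 8} is a clique of size 3, and the vertices of any clique must share a bag in every tree decomposition; so some bag has ≥ 3 vertices and tw(G) ≥ 2. The upper and lower bounds meet at 2, so that is the treewidth.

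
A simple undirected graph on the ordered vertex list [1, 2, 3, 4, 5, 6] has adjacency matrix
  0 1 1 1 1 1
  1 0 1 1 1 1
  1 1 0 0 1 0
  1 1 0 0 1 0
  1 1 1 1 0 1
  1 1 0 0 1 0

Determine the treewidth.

A width-3 tree decomposition is:
Bags: B1 = {1, 2, 5, 6}  B2 = {1, 2, 4, 5}  B3 = {1, 2, 3, 5}
Tree: B1–B2, B2–B3
Each bag holds 4 vertices, so the decomposition has width 3, which upper-bounds the treewidth. On the other hand G contains the 4-clique {1, 2, 3, 5}. A clique must lie in a single bag of any decomposition, so no decomposition can have width below 3. The upper and lower bounds meet at 3, so that is the treewidth.

3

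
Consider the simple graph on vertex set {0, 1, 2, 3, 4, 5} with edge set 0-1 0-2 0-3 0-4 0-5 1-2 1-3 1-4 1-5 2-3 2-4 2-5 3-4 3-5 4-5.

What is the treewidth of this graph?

5

A width-5 tree decomposition is:
Bags: B1 = {0, 1, 2, 3, 4, 5}
Tree: (single bag)
With just one bag of size 6, the width is 6 − 1 = 5, so tw(G) ≤ 5. Conversely, {0, 1, 2, 3, 4, 5} is a clique of size 6, and the vertices of any clique must share a bag in every tree decomposition; so some bag has ≥ 6 vertices and tw(G) ≥ 5. Hence tw(G) = 5 exactly.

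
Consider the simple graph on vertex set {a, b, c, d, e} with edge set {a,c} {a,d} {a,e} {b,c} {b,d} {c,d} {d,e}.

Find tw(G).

A width-2 tree decomposition is:
Bags: B1 = {a, d, e}  B2 = {a, c, d}  B3 = {b, c, d}
Tree: B1–B2, B2–B3
The largest bag has 3 vertices, giving width 2; this decomposition certifies tw(G) ≤ 2. For the lower bound, the 3 vertices {a, d, e} are pairwise adjacent, and any tree decomposition puts a clique entirely inside one bag — forcing width ≥ 2. The upper and lower bounds meet at 2, so that is the treewidth.

2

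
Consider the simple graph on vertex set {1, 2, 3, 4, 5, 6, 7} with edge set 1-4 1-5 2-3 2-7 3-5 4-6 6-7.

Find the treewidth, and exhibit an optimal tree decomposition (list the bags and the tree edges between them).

Treewidth 2.
Bags: B1 = {2, 6, 7}  B2 = {2, 3, 6}  B3 = {3, 5, 6}  B4 = {1, 5, 6}  B5 = {1, 4, 6}
Tree: B1–B2, B2–B3, B3–B4, B4–B5

Every bag has size at most 3, so the width is 3 − 1 = 2 and tw(G) ≤ 2. The edges 6–7–2–3–5–1–4–6 form a cycle, so G is not a tree and its treewidth is at least 2. Hence tw(G) = 2 exactly.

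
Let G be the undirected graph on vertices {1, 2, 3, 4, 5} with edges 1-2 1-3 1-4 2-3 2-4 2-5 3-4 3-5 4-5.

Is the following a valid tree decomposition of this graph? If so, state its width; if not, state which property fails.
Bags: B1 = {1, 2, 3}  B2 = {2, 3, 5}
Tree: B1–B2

A tree decomposition must satisfy three properties: every vertex lies in some bag; for every edge, both endpoints lie together in some bag; and for every vertex, the bags containing it form a connected subtree. Here vertex 4 appears in no bag, so the decomposition is invalid.

No — vertex 4 appears in no bag.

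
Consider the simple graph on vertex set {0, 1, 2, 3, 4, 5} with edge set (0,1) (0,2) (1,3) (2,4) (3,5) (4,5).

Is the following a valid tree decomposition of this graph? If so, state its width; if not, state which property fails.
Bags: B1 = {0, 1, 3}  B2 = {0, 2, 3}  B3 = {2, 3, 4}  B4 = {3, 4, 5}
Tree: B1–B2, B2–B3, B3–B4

Vertex coverage: the bags together contain {0, 1, 2, 3, 4, 5}, the full vertex set. Edge coverage: each edge of G has both endpoints in at least one bag. Running intersection: for every vertex, the bags containing it form a connected subtree. All three properties hold, so this is a valid tree decomposition of width max|bag| − 1 = 2, and hence tw(G) ≤ 2.

Yes; width 2.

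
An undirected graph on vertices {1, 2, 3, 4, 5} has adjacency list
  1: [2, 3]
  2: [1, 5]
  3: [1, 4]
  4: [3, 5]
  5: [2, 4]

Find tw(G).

2

A width-2 tree decomposition is:
Bags: B1 = {1, 2, 3}  B2 = {2, 3, 4}  B3 = {2, 4, 5}
Tree: B1–B2, B2–B3
The largest bag has 3 vertices, giving width 2; this decomposition certifies tw(G) ≤ 2. The edges 2–1–3–4–5–2 form a cycle, so G is not a tree and its treewidth is at least 2. Therefore the treewidth is 2.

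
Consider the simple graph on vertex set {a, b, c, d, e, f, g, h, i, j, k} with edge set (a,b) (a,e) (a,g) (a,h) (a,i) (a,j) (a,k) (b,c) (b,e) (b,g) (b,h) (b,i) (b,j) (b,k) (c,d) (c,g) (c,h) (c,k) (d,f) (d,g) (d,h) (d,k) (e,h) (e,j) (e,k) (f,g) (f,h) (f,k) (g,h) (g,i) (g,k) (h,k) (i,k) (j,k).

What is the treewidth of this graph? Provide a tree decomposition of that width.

Each bag holds 5 vertices, so the decomposition has width 4, which upper-bounds the treewidth. Conversely, {c, d, g, h, k} is a clique of size 5, and the vertices of any clique must share a bag in every tree decomposition; so some bag has ≥ 5 vertices and tw(G) ≥ 4. The upper and lower bounds meet at 4, so that is the treewidth.

Treewidth 4.
One optimal decomposition is:
Bags: B1 = {b, c, g, h, k}  B2 = {a, b, g, h, k}  B3 = {c, d, g, h, k}  B4 = {d, f, g, h, k}  B5 = {a, b, g, i, k}  B6 = {a, b, e, h, k}  B7 = {a, b, e, j, k}
Tree: B1–B2, B1–B3, B3–B4, B2–B5, B2–B6, B6–B7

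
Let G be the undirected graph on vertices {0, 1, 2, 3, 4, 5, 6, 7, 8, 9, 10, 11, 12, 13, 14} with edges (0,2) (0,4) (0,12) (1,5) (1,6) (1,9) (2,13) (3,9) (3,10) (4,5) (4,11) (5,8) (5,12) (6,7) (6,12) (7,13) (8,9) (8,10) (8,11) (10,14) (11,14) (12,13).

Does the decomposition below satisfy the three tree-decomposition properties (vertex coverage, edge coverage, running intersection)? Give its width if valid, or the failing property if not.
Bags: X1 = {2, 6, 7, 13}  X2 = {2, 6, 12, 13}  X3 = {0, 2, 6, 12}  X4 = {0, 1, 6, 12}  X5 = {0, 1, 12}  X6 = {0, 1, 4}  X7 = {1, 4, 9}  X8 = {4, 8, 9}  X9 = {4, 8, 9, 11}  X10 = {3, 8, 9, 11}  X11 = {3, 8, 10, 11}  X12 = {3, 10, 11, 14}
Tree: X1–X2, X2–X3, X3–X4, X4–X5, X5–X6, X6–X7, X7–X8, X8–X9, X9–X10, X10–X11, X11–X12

No — vertex 5 appears in no bag.

A tree decomposition must satisfy three properties: every vertex lies in some bag; for every edge, both endpoints lie together in some bag; and for every vertex, the bags containing it form a connected subtree. Here vertex 5 appears in no bag, so the decomposition is invalid.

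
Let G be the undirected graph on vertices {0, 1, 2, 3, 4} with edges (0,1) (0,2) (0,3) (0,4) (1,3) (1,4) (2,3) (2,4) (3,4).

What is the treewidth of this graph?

A width-3 tree decomposition is:
Bags: B1 = {0, 2, 3, 4}  B2 = {0, 1, 3, 4}
Tree: B1–B2
Each bag holds 4 vertices, so the decomposition has width 3, which upper-bounds the treewidth. On the other hand G contains the 4-clique {0, 1, 3, 4}. A clique must lie in a single bag of any decomposition, so no decomposition can have width below 3. Hence tw(G) = 3 exactly.

3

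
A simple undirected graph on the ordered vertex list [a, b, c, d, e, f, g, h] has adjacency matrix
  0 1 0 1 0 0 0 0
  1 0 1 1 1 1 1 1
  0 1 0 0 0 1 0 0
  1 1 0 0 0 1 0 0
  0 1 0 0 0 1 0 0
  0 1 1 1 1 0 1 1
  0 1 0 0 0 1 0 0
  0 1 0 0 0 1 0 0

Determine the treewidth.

A width-2 tree decomposition is:
Bags: B1 = {b, f, g}  B2 = {b, d, f}  B3 = {b, f, h}  B4 = {b, c, f}  B5 = {a, b, d}  B6 = {b, e, f}
Tree: B1–B2, B1–B3, B1–B4, B2–B5, B4–B6
Each bag holds 3 vertices, so the decomposition has width 2, which upper-bounds the treewidth. On the other hand G contains the 3-clique {a, b, d}. A clique must lie in a single bag of any decomposition, so no decomposition can have width below 2. Therefore the treewidth is 2.

2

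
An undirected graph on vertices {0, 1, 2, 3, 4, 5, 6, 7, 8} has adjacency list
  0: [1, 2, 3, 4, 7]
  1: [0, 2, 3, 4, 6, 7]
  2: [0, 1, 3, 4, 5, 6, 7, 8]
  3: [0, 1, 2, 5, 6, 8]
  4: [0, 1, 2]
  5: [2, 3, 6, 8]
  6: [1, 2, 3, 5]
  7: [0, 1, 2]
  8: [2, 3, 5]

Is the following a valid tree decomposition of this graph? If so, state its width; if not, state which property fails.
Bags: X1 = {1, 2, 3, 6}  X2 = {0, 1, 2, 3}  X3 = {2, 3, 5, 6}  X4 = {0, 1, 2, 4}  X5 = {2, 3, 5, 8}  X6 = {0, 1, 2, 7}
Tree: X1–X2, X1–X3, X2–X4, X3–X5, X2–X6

Yes; width 3.

Every vertex of G appears in some bag (union = {0, 1, 2, 3, 4, 5, 6, 7, 8}); every edge is covered by a bag; and for each vertex v the set of bags containing v is connected in the bag tree. The decomposition is therefore valid. The largest bag has 4 vertices, so the width is 3.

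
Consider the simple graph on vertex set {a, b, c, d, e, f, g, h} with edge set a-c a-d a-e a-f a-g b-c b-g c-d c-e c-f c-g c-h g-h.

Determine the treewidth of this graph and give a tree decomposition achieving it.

Treewidth 2.
One optimal decomposition is:
Bags: B1 = {a, c, e}  B2 = {a, c, g}  B3 = {a, c, f}  B4 = {b, c, g}  B5 = {c, g, h}  B6 = {a, c, d}
Tree: B1–B2, B1–B3, B2–B4, B2–B5, B3–B6

The largest bag has 3 vertices, giving width 2; this decomposition certifies tw(G) ≤ 2. On the other hand G contains the 3-clique {c, g, h}. A clique must lie in a single bag of any decomposition, so no decomposition can have width below 2. Combining the bounds, tw(G) = 2.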